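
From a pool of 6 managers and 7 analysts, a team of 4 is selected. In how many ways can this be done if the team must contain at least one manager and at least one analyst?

Unrestricted: C(13,4) = 715 ways to pick any 4 of the 13.
Selections missing a whole group: no managers → C(7,4) = 35; no analysts → C(6,4) = 15.
Both groups omitted at once is impossible, so 715 − 50 = 665.

665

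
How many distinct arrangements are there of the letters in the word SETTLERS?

5040

SETTLERS has 8 letters with E appearing twice, S appearing twice, and T appearing twice.
So there are 8! / (2!·2!·2!) = 5040 distinguishable arrangements.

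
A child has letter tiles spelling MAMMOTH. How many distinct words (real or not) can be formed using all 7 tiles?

MAMMOTH has 7 letters with M appearing 3 times.
Dividing 7! = 5040 by 3! = 6 for the repeated letters gives 840.

840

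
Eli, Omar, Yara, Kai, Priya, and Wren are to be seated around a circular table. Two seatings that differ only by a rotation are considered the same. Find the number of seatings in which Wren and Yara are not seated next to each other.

72

All circular seatings of 6 people number (5)! = 120.
Seatings with Wren beside Yara: treat them as a block with 2 internal orders, giving 2 × (4)! = 48.
Subtracting, 120 − 48 = 72.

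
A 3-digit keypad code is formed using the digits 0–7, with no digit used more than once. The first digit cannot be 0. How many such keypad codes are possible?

294

The first digit has 8−1 = 7 choices (anything except 0).
The remaining 2 digits are filled from the other 7 symbols without repetition: 7 × 6 = 42.
Total: 7 × 42 = 294.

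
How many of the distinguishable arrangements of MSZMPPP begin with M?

120

With the first slot taken by M, it remains to arrange the other 6 letters (SZMPPP).
Those 6 letters have P appearing 3 times, giving (6)!/(3!) = 120.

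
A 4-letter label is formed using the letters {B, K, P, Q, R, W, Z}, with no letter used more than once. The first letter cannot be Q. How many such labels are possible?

The first letter has 7−1 = 6 choices (anything except Q).
The remaining 3 letters are filled from the other 6 symbols without repetition: 6 × 5 × 4 = 120.
Total: 6 × 120 = 720.

720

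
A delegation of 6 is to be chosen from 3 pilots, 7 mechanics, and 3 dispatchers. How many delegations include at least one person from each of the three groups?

1302

Total 6-person selections from all 13: C(13,6) = 1716.
Subtract selections that omit an entire group: no pilots → C(10,6) = 210; no mechanics → C(6,6) = 1; no dispatchers → C(10,6) = 210.
Add back selections omitting two groups (i.e. drawn from a single group): C(3,6) + C(7,6) + C(3,6) = 7.
By inclusion–exclusion: 1716 − 421 + 7 = 1302.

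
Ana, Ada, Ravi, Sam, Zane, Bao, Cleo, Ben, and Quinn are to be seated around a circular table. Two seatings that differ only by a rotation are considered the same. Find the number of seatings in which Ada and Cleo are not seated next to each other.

30240

All circular seatings of 9 people number (8)! = 40320.
Seatings with Ada beside Cleo: treat them as a block with 2 internal orders, giving 2 × (7)! = 10080.
Subtracting, 40320 − 10080 = 30240.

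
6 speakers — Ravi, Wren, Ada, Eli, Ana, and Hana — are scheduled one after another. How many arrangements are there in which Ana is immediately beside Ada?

240

Glue Ana and Ada into one block (2 internal orders), leaving 5 units to arrange in a row.
That gives 2 × 5! = 2 × 120 = 240.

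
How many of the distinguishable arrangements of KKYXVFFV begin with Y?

With the first slot taken by Y, it remains to arrange the other 7 letters (KKXVFFV).
Those 7 letters have F appearing twice, K appearing twice, and V appearing twice, giving (7)!/(2!·2!·2!) = 630.

630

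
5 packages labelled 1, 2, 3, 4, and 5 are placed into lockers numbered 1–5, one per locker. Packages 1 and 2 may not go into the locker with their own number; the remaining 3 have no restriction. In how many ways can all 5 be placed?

78

Let Aᵢ (for i ∈ {1, 2}) be the placements that put package i in its forbidden locker. Any j of these fix j positions, leaving (5−j)! ways to fill the rest, and there are C(2,j) ways to pick which j.
By inclusion–exclusion, the number of valid placements is Σ_{j=0}^{2} (−1)^j C(2,j)·(5−j)!.
Computing: 120 − 48 + 6 = 78.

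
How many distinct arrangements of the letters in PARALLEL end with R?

With the last slot taken by R, it remains to arrange the other 7 letters (PAALLEL).
Those 7 letters have A appearing twice and L appearing 3 times, giving (7)!/(3!·2!) = 420.

420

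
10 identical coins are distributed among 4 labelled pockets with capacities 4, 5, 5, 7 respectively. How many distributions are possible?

Without the upper bounds there are C(13,3) = 286 ways to split 10 among 4 pockets.
Subtract solutions that violate a single cap (substitute x_i' = x_i − (cap_i+1)): x_1 ≥ 5 gives C(8,3) = 56; x_2 ≥ 6 gives C(7,3) = 35; x_3 ≥ 6 gives C(7,3) = 35; x_4 ≥ 8 gives C(5,3) = 10. Together 136.
No two caps can be exceeded simultaneously, so the pair terms are all 0.
By inclusion–exclusion the count is 286 − 136 + 0 = 150.

150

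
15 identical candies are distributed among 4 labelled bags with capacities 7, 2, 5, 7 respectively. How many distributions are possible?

63

Without the upper bounds there are C(18,3) = 816 ways to split 15 among 4 bags.
Subtract solutions that violate a single cap (substitute x_i' = x_i − (cap_i+1)): x_1 ≥ 8 gives C(10,3) = 120; x_2 ≥ 3 gives C(15,3) = 455; x_3 ≥ 6 gives C(12,3) = 220; x_4 ≥ 8 gives C(10,3) = 120. Together 915.
Add back pairs where two caps are both exceeded: 35 + 4 + 0 + 84 + 35 + 4 = 162.
By inclusion–exclusion the count is 816 − 915 + 162 = 63.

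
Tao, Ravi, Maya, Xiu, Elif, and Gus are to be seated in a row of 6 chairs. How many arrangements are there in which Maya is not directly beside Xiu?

Of the 6! = 720 arrangements, those with Maya and Xiu adjacent number 2 × 5! = 240 (treat the pair as a block with 2 internal orders).
Complementary counting: 720 − 240 = 480.

480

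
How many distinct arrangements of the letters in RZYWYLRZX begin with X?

With the first slot taken by X, it remains to arrange the other 8 letters (RZYWYLRZ).
Those 8 letters have R appearing twice, Y appearing twice, and Z appearing twice, giving (8)!/(2!·2!·2!) = 5040.

5040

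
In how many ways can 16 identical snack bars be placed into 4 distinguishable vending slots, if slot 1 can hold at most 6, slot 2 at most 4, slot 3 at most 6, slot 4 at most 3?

By stars and bars, unrestricted non-negative solutions to x_1+…+x_4 = 16 number C(16+3,3) = 969.
Subtract solutions that violate a single cap (substitute x_i' = x_i − (cap_i+1)): x_1 ≥ 7 gives C(12,3) = 220; x_2 ≥ 5 gives C(14,3) = 364; x_3 ≥ 7 gives C(12,3) = 220; x_4 ≥ 4 gives C(15,3) = 455. Together 1259.
Add back pairs where two caps are both exceeded: 35 + 10 + 56 + 35 + 120 + 56 = 312.
Subtract triples: 0 + 1 + 0 + 1 = 2.
By inclusion–exclusion the count is 969 − 1259 + 312 − 2 = 20.

20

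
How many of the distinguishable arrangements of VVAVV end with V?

4

Fix V in the last position and arrange the remaining 4 letters.
Those 4 letters have V appearing 3 times, giving (4)!/(3!) = 4.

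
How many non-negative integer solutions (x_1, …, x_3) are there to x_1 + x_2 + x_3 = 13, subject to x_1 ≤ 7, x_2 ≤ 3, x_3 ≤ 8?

Without the upper bounds there are C(15,2) = 105 ways to split 13 among 3 variables.
Subtract solutions that violate a single cap (substitute x_i' = x_i − (cap_i+1)): x_1 ≥ 8 gives C(7,2) = 21; x_2 ≥ 4 gives C(11,2) = 55; x_3 ≥ 9 gives C(6,2) = 15. Together 91.
Add back pairs where two caps are both exceeded: 3 + 0 + 1 = 4.
By inclusion–exclusion the count is 105 − 91 + 4 = 18.

18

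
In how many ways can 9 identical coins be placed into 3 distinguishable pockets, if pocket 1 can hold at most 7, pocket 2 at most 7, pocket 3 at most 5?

39

Ignoring the caps, the number of non-negative solutions to x_1+…+x_3 = 9 is C(11,2) = 55.
Subtract solutions that violate a single cap (substitute x_i' = x_i − (cap_i+1)): x_1 ≥ 8 gives C(3,2) = 3; x_2 ≥ 8 gives C(3,2) = 3; x_3 ≥ 6 gives C(5,2) = 10. Together 16.
No two caps can be exceeded simultaneously, so the pair terms are all 0.
By inclusion–exclusion the count is 55 − 16 + 0 = 39.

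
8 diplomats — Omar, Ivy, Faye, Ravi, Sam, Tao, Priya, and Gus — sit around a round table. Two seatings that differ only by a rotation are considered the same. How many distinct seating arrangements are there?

Around a circle, 8 distinct people have 8!/8 = (7)! = 5040 rotationally distinct seatings.

5040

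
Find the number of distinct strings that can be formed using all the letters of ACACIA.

60

The 6 letters of ACACIA have repeats: A appearing 3 times and C appearing twice.
Dividing 6! = 720 by 3!·2! = 12 for the repeated letters gives 60.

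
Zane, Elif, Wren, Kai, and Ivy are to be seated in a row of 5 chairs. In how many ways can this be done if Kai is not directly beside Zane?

72

There are 5! = 120 arrangements in all. If Kai and Zane are adjacent, merging them into one block gives 2·(4)! = 48 arrangements.
Complementary counting: 120 − 48 = 72.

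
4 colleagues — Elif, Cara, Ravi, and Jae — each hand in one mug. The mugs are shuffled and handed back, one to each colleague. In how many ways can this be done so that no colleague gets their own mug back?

This is the derangement count D_4: permutations of 4 items with no fixed point.
By inclusion–exclusion this is Σ_{j=0}^{4} (−1)^j C(4,j)·(4−j)!.
Computing: 24 − 24 + 12 − 4 + 1 = 9.

9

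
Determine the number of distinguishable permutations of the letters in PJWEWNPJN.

PJWEWNPJN has 9 letters with J appearing twice, N appearing twice, P appearing twice, and W appearing twice.
So there are 9! / (2!·2!·2!·2!) = 22680 distinguishable arrangements.

22680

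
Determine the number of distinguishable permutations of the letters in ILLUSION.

10080

Letter multiplicities in ILLUSION: I×2, L×2, N×1, O×1, S×1, U×1.
So there are 8! / (2!·2!) = 10080 distinguishable arrangements.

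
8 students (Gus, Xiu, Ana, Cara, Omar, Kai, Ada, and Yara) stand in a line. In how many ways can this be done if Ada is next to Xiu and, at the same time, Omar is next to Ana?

Treat {Ada,Xiu} as one block (2 orders) and {Omar,Ana} as another (2 orders).
That leaves 6 units to arrange: 2 × 2 × 6! = 4 × 720 = 2880.

2880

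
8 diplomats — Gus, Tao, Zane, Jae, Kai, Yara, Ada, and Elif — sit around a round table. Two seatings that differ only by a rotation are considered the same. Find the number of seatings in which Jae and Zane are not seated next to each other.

3600

Without the restriction there are (7)! = 5040 seatings.
Those with Jae next to Zane: fuse the pair into one unit and seat 7 units around a circle — 2·(6)! = 1440.
Subtracting, 5040 − 1440 = 3600.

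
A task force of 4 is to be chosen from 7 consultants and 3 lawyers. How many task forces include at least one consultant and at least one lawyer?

Unrestricted: C(10,4) = 210 ways to pick any 4 of the 10.
Subtract selections that omit an entire group: no consultants → C(3,4) = 0; no lawyers → C(7,4) = 35.
Both groups omitted at once is impossible, so 210 − 35 = 175.

175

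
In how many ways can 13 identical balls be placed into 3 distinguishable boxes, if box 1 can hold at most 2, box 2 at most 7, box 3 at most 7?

9

Without the upper bounds there are C(15,2) = 105 ways to split 13 among 3 boxes.
Subtract solutions that violate a single cap (substitute x_i' = x_i − (cap_i+1)): x_1 ≥ 3 gives C(12,2) = 66; x_2 ≥ 8 gives C(7,2) = 21; x_3 ≥ 8 gives C(7,2) = 21. Together 108.
Add back pairs where two caps are both exceeded: 6 + 6 + 0 = 12.
By inclusion–exclusion the count is 105 − 108 + 12 = 9.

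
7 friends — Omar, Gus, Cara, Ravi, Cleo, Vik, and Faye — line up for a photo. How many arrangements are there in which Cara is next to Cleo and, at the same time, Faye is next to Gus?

Treat {Cara,Cleo} as one block (2 orders) and {Faye,Gus} as another (2 orders).
That leaves 5 units to arrange: 2 × 2 × 5! = 4 × 120 = 480.

480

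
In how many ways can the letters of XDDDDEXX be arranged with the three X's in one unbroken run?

Treat the 3 copies of X as a single block. The multiset to arrange is then {XXX, D, D, D, D, E}, 6 items in all.
That gives (6)!/(4!) = 30 arrangements.

30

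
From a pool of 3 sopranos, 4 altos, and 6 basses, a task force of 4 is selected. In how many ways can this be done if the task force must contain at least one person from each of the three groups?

Unrestricted: C(13,4) = 715 ways to pick any 4 of the 13.
Selections missing a whole group: no sopranos → C(10,4) = 210; no altos → C(9,4) = 126; no basses → C(7,4) = 35.
Add back selections omitting two groups (i.e. drawn from a single group): C(3,4) + C(4,4) + C(6,4) = 16.
By inclusion–exclusion: 715 − 371 + 16 = 360.

360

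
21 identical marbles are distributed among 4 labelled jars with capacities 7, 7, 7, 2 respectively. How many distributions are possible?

10

Ignoring the caps, the number of non-negative solutions to x_1+…+x_4 = 21 is C(24,3) = 2024.
Subtract solutions that violate a single cap (substitute x_i' = x_i − (cap_i+1)): x_1 ≥ 8 gives C(16,3) = 560; x_2 ≥ 8 gives C(16,3) = 560; x_3 ≥ 8 gives C(16,3) = 560; x_4 ≥ 3 gives C(21,3) = 1330. Together 3010.
Add back pairs where two caps are both exceeded: 56 + 56 + 286 + 56 + 286 + 286 = 1026.
Subtract triples: 0 + 10 + 10 + 10 = 30.
By inclusion–exclusion the count is 2024 − 3010 + 1026 − 30 = 10.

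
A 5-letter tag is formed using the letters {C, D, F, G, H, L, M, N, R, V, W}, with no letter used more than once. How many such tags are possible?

55440

With no repetition, fill the 5 letters in order: 11 choices, then 10, down to 7.
11 × 10 × 9 × 8 × 7 = 55440.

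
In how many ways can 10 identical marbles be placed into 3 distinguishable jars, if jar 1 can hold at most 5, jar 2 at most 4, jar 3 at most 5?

Ignoring the caps, the number of non-negative solutions to x_1+…+x_3 = 10 is C(12,2) = 66.
Subtract solutions that violate a single cap (substitute x_i' = x_i − (cap_i+1)): x_1 ≥ 6 gives C(6,2) = 15; x_2 ≥ 5 gives C(7,2) = 21; x_3 ≥ 6 gives C(6,2) = 15. Together 51.
No two caps can be exceeded simultaneously, so the pair terms are all 0.
By inclusion–exclusion the count is 66 − 51 + 0 = 15.

15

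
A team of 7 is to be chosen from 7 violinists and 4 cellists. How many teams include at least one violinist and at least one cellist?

Total 7-person selections from all 11: C(11,7) = 330.
Subtract selections that omit an entire group: no violinists → C(4,7) = 0; no cellists → C(7,7) = 1.
Both groups omitted at once is impossible, so 330 − 1 = 329.

329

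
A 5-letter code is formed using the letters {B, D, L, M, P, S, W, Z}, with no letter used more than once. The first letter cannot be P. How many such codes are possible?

The first letter has 8−1 = 7 choices (anything except P).
The remaining 4 letters are filled from the other 7 symbols without repetition: 7 × 6 × 5 × 4 = 840.
Total: 7 × 840 = 5880.

5880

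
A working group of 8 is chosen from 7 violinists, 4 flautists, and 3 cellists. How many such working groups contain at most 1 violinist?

Split by how many violinists are chosen (0 through 1).
Sum: C(7,0)·C(7,8) + C(7,1)·C(7,7) = 0 + 7 = 7.

7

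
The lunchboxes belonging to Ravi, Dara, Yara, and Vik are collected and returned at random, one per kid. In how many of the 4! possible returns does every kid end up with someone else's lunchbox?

9

This is the derangement count D_4: permutations of 4 items with no fixed point.
By inclusion–exclusion this is Σ_{j=0}^{4} (−1)^j C(4,j)·(4−j)!.
Computing: 24 − 24 + 12 − 4 + 1 = 9.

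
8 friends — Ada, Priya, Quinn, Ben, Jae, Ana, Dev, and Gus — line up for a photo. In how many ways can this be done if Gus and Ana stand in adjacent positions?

10080

Place the 6 others and the Gus-Ana pair as 7 objects in a line; the pair has 2 internal arrangements.
That gives 2 × 7! = 2 × 5040 = 10080.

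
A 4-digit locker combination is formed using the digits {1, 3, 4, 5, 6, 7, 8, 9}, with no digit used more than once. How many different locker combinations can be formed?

1680

This is a permutation of 4 out of 8: P(8,4) = 8!/4!.
That product is 8 × 7 × 6 × 5 = 1680.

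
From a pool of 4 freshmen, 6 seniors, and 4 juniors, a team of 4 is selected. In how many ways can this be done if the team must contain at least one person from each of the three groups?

528

Total 4-person selections from all 14: C(14,4) = 1001.
Subtract selections that omit an entire group: no freshmen → C(10,4) = 210; no seniors → C(8,4) = 70; no juniors → C(10,4) = 210.
Add back selections omitting two groups (i.e. drawn from a single group): C(4,4) + C(6,4) + C(4,4) = 17.
By inclusion–exclusion: 1001 − 490 + 17 = 528.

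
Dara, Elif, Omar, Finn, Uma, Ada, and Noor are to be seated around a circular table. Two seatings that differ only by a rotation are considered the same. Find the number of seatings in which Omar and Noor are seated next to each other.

240

Treat {Omar, Noor} as one unit (2 internal orders) and seat the resulting 6 units around the table: (5)! circular arrangements.
So 2 × (5)! = 2 × 120 = 240.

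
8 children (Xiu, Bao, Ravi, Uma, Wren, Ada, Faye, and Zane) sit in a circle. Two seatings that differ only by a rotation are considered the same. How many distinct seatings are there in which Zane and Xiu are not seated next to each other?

3600

All circular seatings of 8 people number (7)! = 5040.
Seatings with Zane beside Xiu: treat them as a block with 2 internal orders, giving 2 × (6)! = 1440.
Subtracting, 5040 − 1440 = 3600.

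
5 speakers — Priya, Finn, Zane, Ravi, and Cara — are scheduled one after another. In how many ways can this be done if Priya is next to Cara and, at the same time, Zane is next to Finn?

24

Treat {Priya,Cara} as one block (2 orders) and {Zane,Finn} as another (2 orders).
That leaves 3 units to arrange: 2 × 2 × 3! = 4 × 6 = 24.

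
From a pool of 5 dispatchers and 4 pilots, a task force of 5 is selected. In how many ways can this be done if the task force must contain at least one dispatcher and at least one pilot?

Total 5-person selections from all 9: C(9,5) = 126.
Subtract selections that omit an entire group: no dispatchers → C(4,5) = 0; no pilots → C(5,5) = 1.
Both groups omitted at once is impossible, so 126 − 1 = 125.

125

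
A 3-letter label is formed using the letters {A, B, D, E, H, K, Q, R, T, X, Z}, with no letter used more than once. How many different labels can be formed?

990

Choose and order 3 of the 11 symbols: the first letter has 11 options, the next 10, then 9.
That product is 11 × 10 × 9 = 990.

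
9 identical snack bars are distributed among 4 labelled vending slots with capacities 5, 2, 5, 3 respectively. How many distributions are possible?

Ignoring the caps, the number of non-negative solutions to x_1+…+x_4 = 9 is C(12,3) = 220.
Subtract solutions that violate a single cap (substitute x_i' = x_i − (cap_i+1)): x_1 ≥ 6 gives C(6,3) = 20; x_2 ≥ 3 gives C(9,3) = 84; x_3 ≥ 6 gives C(6,3) = 20; x_4 ≥ 4 gives C(8,3) = 56. Together 180.
Add back pairs where two caps are both exceeded: 1 + 0 + 0 + 1 + 10 + 0 = 12.
By inclusion–exclusion the count is 220 − 180 + 12 = 52.

52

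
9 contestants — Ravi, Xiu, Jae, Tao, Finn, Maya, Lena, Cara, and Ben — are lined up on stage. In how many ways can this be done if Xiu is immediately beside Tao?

80640

Place the 7 others and the Xiu-Tao pair as 8 objects in a line; the pair has 2 internal arrangements.
So the count is 2·(8)! = 80640.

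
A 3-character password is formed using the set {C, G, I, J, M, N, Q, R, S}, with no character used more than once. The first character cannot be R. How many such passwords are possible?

448

The first character has 9−1 = 8 choices (anything except R).
The remaining 2 characters are filled from the other 8 symbols without repetition: 8 × 7 = 56.
Total: 8 × 56 = 448.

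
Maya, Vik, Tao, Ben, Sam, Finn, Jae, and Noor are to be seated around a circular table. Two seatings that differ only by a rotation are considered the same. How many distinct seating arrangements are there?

Around a circle, 8 distinct people have 8!/8 = (7)! = 5040 rotationally distinct seatings.

5040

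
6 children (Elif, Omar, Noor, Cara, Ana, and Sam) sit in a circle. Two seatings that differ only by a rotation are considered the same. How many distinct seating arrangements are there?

Seat Elif anywhere (absorbing the rotational symmetry), then permute the other 5: (5)! = 120.

120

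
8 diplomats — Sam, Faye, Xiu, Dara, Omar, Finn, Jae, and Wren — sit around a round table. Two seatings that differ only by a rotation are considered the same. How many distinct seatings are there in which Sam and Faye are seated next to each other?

1440

Treat {Sam, Faye} as one unit (2 internal orders) and seat the resulting 7 units around the table: (6)! circular arrangements.
So 2 × (6)! = 2 × 720 = 1440.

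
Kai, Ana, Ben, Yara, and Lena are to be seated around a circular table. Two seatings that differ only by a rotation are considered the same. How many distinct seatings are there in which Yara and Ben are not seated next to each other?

Without the restriction there are (4)! = 24 seatings.
Seatings with Yara beside Ben: treat them as a block with 2 internal orders, giving 2 × (3)! = 12.
Subtracting, 24 − 12 = 12.

12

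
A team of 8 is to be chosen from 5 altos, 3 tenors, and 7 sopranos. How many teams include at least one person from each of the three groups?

Total 8-person selections from all 15: C(15,8) = 6435.
Selections missing a whole group: no altos → C(10,8) = 45; no tenors → C(12,8) = 495; no sopranos → C(8,8) = 1.
Add back selections omitting two groups (i.e. drawn from a single group): C(5,8) + C(3,8) + C(7,8) = 0.
By inclusion–exclusion: 6435 − 541 + 0 = 5894.

5894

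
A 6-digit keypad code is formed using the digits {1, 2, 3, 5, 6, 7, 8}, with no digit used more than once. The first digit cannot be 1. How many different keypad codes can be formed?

4320

The first digit has 7−1 = 6 choices (anything except 1).
The remaining 5 digits are filled from the other 6 symbols without repetition: 6 × 5 × 4 × 3 × 2 = 720.
Total: 6 × 720 = 4320.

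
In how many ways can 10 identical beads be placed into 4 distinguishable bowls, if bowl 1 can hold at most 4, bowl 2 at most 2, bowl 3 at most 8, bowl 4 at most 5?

85

Without the upper bounds there are C(13,3) = 286 ways to split 10 among 4 bowls.
Subtract solutions that violate a single cap (substitute x_i' = x_i − (cap_i+1)): x_1 ≥ 5 gives C(8,3) = 56; x_2 ≥ 3 gives C(10,3) = 120; x_3 ≥ 9 gives C(4,3) = 4; x_4 ≥ 6 gives C(7,3) = 35. Together 215.
Add back pairs where two caps are both exceeded: 10 + 0 + 0 + 0 + 4 + 0 = 14.
By inclusion–exclusion the count is 286 − 215 + 14 = 85.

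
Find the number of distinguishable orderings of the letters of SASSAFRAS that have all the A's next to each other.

210

Treat the 3 copies of A as a single block. The multiset to arrange is then {AAA, F, R, S, S, S, S}, 7 items in all.
That gives (7)!/(4!) = 210 arrangements.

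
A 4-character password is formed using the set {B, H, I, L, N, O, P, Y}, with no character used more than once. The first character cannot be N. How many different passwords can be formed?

1470

The first character has 8−1 = 7 choices (anything except N).
The remaining 3 characters are filled from the other 7 symbols without repetition: 7 × 6 × 5 = 210.
Total: 7 × 210 = 1470.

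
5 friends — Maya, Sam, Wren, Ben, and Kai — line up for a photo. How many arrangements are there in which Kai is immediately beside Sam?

Place the 3 others and the Kai-Sam pair as 4 objects in a line; the pair has 2 internal arrangements.
That gives 2 × 4! = 2 × 24 = 48.

48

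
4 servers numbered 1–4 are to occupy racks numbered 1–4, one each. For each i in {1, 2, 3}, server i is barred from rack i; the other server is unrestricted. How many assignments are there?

Let Aᵢ (for i ∈ {1, 2, 3}) be the placements that put server i in its forbidden rack. Any j of these fix j positions, leaving (4−j)! ways to fill the rest, and there are C(3,j) ways to pick which j.
By inclusion–exclusion, the number of valid placements is Σ_{j=0}^{3} (−1)^j C(3,j)·(4−j)!.
Computing: 24 − 18 + 6 − 1 = 11.

11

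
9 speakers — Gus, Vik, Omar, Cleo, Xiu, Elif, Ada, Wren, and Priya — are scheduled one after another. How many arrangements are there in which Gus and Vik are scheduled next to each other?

80640

Treat {Gus, Vik} as a single unit. There are 8 units to order, and the pair itself can be ordered 2 ways.
So the count is 2·(8)! = 80640.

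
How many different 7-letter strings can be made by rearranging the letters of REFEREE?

Letter multiplicities in REFEREE: E×4, F×1, R×2.
The number of distinct arrangements is 7!/(4!·2!) = 5040/48 = 105.

105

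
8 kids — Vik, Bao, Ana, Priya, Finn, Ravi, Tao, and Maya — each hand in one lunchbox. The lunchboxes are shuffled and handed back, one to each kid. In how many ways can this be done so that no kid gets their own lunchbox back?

Let Aᵢ be the assignments in which kid i gets their own lunchbox. We want the size of the complement of A₁∪…∪A_8.
By inclusion–exclusion this is Σ_{j=0}^{8} (−1)^j C(8,j)·(8−j)!.
Computing: 40320 − 40320 + 20160 − 6720 + 1680 − 336 + 56 − 8 + 1 = 14833.

14833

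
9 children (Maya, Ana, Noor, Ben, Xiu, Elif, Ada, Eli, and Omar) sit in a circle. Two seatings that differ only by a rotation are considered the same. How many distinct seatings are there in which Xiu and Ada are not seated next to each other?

30240

Without the restriction there are (8)! = 40320 seatings.
Seatings with Xiu beside Ada: treat them as a block with 2 internal orders, giving 2 × (7)! = 10080.
Subtracting, 40320 − 10080 = 30240.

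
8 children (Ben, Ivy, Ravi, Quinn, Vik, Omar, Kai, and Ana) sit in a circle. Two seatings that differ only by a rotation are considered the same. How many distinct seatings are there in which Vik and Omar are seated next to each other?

1440

Treat {Vik, Omar} as one unit (2 internal orders) and seat the resulting 7 units around the table: (6)! circular arrangements.
So 2 × (6)! = 2 × 720 = 1440.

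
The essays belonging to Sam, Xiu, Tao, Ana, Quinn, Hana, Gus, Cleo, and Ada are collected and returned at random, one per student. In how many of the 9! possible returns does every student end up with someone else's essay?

Let Aᵢ be the assignments in which student i gets their own essay. We want the size of the complement of A₁∪…∪A_9.
By inclusion–exclusion this is Σ_{j=0}^{9} (−1)^j C(9,j)·(9−j)!.
Computing: 362880 − 362880 + 181440 − 60480 + 15120 − 3024 + 504 − 72 + 9 − 1 = 133496.

133496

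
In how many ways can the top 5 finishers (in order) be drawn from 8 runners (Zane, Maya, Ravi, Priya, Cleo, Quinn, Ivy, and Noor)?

6720

This is an ordered selection of 5 from 8: P(8,5).
That gives 8 × 7 × 6 × 5 × 4 = 6720.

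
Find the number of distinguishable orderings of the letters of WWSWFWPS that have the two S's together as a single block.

Treat the 2 copies of S as a single block. The multiset to arrange is then {SS, F, P, W, W, W, W}, 7 items in all.
That gives (7)!/(4!) = 210 arrangements.

210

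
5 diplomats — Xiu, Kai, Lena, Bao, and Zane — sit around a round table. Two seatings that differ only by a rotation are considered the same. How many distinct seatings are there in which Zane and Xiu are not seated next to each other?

12

All circular seatings of 5 people number (4)! = 24.
Those with Zane next to Xiu: fuse the pair into one unit and seat 4 units around a circle — 2·(3)! = 12.
Subtracting, 24 − 12 = 12.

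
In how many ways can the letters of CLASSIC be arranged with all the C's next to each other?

Treat the 2 copies of C as a single block. The multiset to arrange is then {CC, A, I, L, S, S}, 6 items in all.
That gives (6)!/(2!) = 360 arrangements.

360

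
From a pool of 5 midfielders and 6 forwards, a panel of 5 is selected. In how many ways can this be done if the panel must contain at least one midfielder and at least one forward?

455

With no constraint there are C(11,5) = 462 possible selections.
Selections missing a whole group: no midfielders → C(6,5) = 6; no forwards → C(5,5) = 1.
Both groups omitted at once is impossible, so 462 − 7 = 455.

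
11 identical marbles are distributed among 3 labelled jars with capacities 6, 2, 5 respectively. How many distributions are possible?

Ignoring the caps, the number of non-negative solutions to x_1+…+x_3 = 11 is C(13,2) = 78.
Subtract solutions that violate a single cap (substitute x_i' = x_i − (cap_i+1)): x_1 ≥ 7 gives C(6,2) = 15; x_2 ≥ 3 gives C(10,2) = 45; x_3 ≥ 6 gives C(7,2) = 21. Together 81.
Add back pairs where two caps are both exceeded: 3 + 0 + 6 = 9.
By inclusion–exclusion the count is 78 − 81 + 9 = 6.

6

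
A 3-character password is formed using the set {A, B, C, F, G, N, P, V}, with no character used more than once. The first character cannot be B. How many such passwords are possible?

The first character has 8−1 = 7 choices (anything except B).
The remaining 2 characters are filled from the other 7 symbols without repetition: 7 × 6 = 42.
Total: 7 × 42 = 294.

294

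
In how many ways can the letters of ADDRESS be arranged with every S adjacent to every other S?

Treat the 2 copies of S as a single block. The multiset to arrange is then {SS, A, D, D, E, R}, 6 items in all.
That gives (6)!/(2!) = 360 arrangements.

360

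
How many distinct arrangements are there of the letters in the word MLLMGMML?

Letter multiplicities in MLLMGMML: G×1, L×3, M×4.
Dividing 8! = 40320 by 4!·3! = 144 for the repeated letters gives 280.

280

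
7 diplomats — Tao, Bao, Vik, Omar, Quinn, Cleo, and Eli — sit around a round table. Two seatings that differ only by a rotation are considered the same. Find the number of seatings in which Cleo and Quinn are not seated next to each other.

480

Without the restriction there are (6)! = 720 seatings.
Those with Cleo next to Quinn: fuse the pair into one unit and seat 6 units around a circle — 2·(5)! = 240.
Subtracting, 720 − 240 = 480.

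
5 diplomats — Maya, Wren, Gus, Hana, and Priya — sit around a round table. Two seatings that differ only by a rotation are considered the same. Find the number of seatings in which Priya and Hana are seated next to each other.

12

Treat {Priya, Hana} as one unit (2 internal orders) and seat the resulting 4 units around the table: (3)! circular arrangements.
So 2 × (3)! = 2 × 6 = 12.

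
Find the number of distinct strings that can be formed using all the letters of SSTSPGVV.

Letter multiplicities in SSTSPGVV: G×1, P×1, S×3, T×1, V×2.
The number of distinct arrangements is 8!/(3!·2!) = 40320/12 = 3360.

3360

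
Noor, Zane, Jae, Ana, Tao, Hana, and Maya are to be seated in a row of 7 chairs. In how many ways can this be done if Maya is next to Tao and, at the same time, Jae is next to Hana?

480

Treat {Maya,Tao} as one block (2 orders) and {Jae,Hana} as another (2 orders).
That leaves 5 units to arrange: 2 × 2 × 5! = 4 × 120 = 480.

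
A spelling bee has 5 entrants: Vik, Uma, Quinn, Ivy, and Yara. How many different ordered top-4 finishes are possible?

120

This is an ordered selection of 4 from 5: P(5,4).
That gives 5 × 4 × 3 × 2 = 120.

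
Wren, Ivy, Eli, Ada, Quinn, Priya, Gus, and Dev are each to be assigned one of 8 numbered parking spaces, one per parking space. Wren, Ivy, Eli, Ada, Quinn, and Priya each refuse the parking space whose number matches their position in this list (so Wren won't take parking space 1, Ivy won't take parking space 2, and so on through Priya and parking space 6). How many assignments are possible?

18806

Let Aᵢ (for 1 ≤ i ≤ 6) be the placements that put person i in their forbidden parking space. Any j of these fix j positions, leaving (8−j)! ways to fill the rest, and there are C(6,j) ways to pick which j.
By inclusion–exclusion, the number of valid placements is Σ_{j=0}^{6} (−1)^j C(6,j)·(8−j)!.
Computing: 40320 − 30240 + 10800 − 2400 + 360 − 36 + 2 = 18806.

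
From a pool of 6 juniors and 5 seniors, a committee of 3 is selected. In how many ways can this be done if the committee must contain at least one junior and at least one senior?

135

Unrestricted: C(11,3) = 165 ways to pick any 3 of the 11.
Subtract selections that omit an entire group: no juniors → C(5,3) = 10; no seniors → C(6,3) = 20.
Both groups omitted at once is impossible, so 165 − 30 = 135.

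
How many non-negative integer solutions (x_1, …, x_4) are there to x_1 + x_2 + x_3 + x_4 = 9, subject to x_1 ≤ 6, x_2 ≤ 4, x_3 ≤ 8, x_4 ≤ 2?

94

By stars and bars, unrestricted non-negative solutions to x_1+…+x_4 = 9 number C(9+3,3) = 220.
Subtract solutions that violate a single cap (substitute x_i' = x_i − (cap_i+1)): x_1 ≥ 7 gives C(5,3) = 10; x_2 ≥ 5 gives C(7,3) = 35; x_3 ≥ 9 gives C(3,3) = 1; x_4 ≥ 3 gives C(9,3) = 84. Together 130.
Add back pairs where two caps are both exceeded: 0 + 0 + 0 + 0 + 4 + 0 = 4.
By inclusion–exclusion the count is 220 − 130 + 4 = 94.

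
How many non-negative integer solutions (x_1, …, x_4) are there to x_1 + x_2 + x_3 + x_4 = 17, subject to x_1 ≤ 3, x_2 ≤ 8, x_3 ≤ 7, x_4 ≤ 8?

Without the upper bounds there are C(20,3) = 1140 ways to split 17 among 4 variables.
Subtract solutions that violate a single cap (substitute x_i' = x_i − (cap_i+1)): x_1 ≥ 4 gives C(16,3) = 560; x_2 ≥ 9 gives C(11,3) = 165; x_3 ≥ 8 gives C(12,3) = 220; x_4 ≥ 9 gives C(11,3) = 165. Together 1110.
Add back pairs where two caps are both exceeded: 35 + 56 + 35 + 1 + 0 + 1 = 128.
By inclusion–exclusion the count is 1140 − 1110 + 128 = 158.

158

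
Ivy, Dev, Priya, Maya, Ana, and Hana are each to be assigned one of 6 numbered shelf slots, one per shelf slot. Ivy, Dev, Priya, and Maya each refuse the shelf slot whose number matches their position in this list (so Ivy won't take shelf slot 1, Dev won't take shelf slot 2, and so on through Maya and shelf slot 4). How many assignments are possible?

Let Aᵢ (for 1 ≤ i ≤ 4) be the placements that put person i in their forbidden shelf slot. Any j of these fix j positions, leaving (6−j)! ways to fill the rest, and there are C(4,j) ways to pick which j.
By inclusion–exclusion, the number of valid placements is Σ_{j=0}^{4} (−1)^j C(4,j)·(6−j)!.
Computing: 720 − 480 + 144 − 24 + 2 = 362.

362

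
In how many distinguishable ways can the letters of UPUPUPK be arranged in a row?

Letter multiplicities in UPUPUPK: K×1, P×3, U×3.
The number of distinct arrangements is 7!/(3!·3!) = 5040/36 = 140.

140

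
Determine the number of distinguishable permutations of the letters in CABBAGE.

1260

The 7 letters of CABBAGE have repeats: A appearing twice and B appearing twice.
Dividing 7! = 5040 by 2!·2! = 4 for the repeated letters gives 1260.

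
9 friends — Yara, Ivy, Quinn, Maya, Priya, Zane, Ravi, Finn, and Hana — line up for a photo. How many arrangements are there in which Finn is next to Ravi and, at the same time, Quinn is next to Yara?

20160

Treat {Finn,Ravi} as one block (2 orders) and {Quinn,Yara} as another (2 orders).
That leaves 7 units to arrange: 2 × 2 × 7! = 4 × 5040 = 20160.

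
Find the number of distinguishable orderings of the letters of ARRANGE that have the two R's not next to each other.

900

There are 7!/(2!·2!) = 1260 arrangements of ARRANGE in total.
If the two R's are adjacent, glue them into one block, leaving 6 items to arrange: (6)!/(2!) = 360 ways.
Hence 1260 − 360 = 900.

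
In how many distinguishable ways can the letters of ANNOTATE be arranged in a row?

5040

ANNOTATE has 8 letters with A appearing twice, N appearing twice, and T appearing twice.
The number of distinct arrangements is 8!/(2!·2!·2!) = 40320/8 = 5040.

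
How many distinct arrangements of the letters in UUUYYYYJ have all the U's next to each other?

30

Treat the 3 copies of U as a single block. The multiset to arrange is then {UUU, J, Y, Y, Y, Y}, 6 items in all.
That gives (6)!/(4!) = 30 arrangements.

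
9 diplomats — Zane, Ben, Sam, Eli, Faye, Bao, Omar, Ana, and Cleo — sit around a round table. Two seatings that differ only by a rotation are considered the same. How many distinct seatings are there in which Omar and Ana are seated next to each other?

10080

Treat {Omar, Ana} as one unit (2 internal orders) and seat the resulting 8 units around the table: (7)! circular arrangements.
So 2 × (7)! = 2 × 5040 = 10080.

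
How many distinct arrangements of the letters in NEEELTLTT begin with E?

With the first slot taken by E, it remains to arrange the other 8 letters (NEELTLTT).
Those 8 letters have E appearing twice, L appearing twice, and T appearing 3 times, giving (8)!/(3!·2!·2!) = 1680.

1680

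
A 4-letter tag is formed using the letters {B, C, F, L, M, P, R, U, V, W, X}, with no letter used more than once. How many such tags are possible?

7920

Choose and order 4 of the 11 symbols: the first letter has 11 options, the next 10, then 9, 8.
11 × 10 × 9 × 8 = 7920.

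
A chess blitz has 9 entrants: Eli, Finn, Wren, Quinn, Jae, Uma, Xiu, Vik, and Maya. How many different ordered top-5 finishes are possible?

There are 9 choices for 1st place, 8 for 2nd, and so on down to 5 for position 5.
That gives 9 × 8 × 7 × 6 × 5 = 15120.

15120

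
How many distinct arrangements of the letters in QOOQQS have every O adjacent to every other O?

Treat the 2 copies of O as a single block. The multiset to arrange is then {OO, Q, Q, Q, S}, 5 items in all.
That gives (5)!/(3!) = 20 arrangements.

20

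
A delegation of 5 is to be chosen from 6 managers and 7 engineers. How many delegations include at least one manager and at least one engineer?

1260

Unrestricted: C(13,5) = 1287 ways to pick any 5 of the 13.
Selections missing a whole group: no managers → C(7,5) = 21; no engineers → C(6,5) = 6.
Both groups omitted at once is impossible, so 1287 − 27 = 1260.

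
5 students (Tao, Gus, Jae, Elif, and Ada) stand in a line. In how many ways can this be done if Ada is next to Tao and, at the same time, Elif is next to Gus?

24

Treat {Ada,Tao} as one block (2 orders) and {Elif,Gus} as another (2 orders).
That leaves 3 units to arrange: 2 × 2 × 3! = 4 × 6 = 24.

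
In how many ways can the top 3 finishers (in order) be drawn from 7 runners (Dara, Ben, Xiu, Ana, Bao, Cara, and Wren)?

210

This is an ordered selection of 3 from 7: P(7,3).
That gives 7 × 6 × 5 = 210.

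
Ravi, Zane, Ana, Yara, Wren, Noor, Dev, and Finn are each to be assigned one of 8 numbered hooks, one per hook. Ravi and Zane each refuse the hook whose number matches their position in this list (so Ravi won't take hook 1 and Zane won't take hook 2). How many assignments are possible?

Let Aᵢ (for i ∈ {1, 2}) be the placements that put person i in their forbidden hook. Any j of these fix j positions, leaving (8−j)! ways to fill the rest, and there are C(2,j) ways to pick which j.
By inclusion–exclusion, the number of valid placements is Σ_{j=0}^{2} (−1)^j C(2,j)·(8−j)!.
Computing: 40320 − 10080 + 720 = 30960.

30960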